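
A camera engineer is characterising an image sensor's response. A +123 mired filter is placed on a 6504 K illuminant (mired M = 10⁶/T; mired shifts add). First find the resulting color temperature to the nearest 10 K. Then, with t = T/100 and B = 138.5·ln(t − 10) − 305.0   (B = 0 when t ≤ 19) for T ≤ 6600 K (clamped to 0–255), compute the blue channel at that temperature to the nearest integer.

147

M_in = 10⁶/6504 = 153.75; M_out = 153.75 + (+123) = 276.75.
T_out = 10⁶/276.75 = 3613.3 K → 3610 K; t = 36.1.
B = 138.5·ln(36.1 − 10) − 305.0 = 138.5·ln 26.1 − 305.0 = 138.5·3.2619 − 305.0 = 146.778.
Rounded: 147.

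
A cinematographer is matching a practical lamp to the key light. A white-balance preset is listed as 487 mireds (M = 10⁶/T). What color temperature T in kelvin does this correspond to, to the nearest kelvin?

T = 10⁶ / 487 = 2053.39 K → 2053 K.

2053 K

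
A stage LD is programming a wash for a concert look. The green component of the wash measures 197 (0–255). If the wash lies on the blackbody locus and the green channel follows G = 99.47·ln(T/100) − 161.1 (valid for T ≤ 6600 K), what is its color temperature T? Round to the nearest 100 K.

ln t = (197 + 161.1) / 99.47 = 3.6001.
t = e^3.6001 = 36.601.
T = 100·t = 3660 K → 3700 K to the nearest 100 K.

3700 K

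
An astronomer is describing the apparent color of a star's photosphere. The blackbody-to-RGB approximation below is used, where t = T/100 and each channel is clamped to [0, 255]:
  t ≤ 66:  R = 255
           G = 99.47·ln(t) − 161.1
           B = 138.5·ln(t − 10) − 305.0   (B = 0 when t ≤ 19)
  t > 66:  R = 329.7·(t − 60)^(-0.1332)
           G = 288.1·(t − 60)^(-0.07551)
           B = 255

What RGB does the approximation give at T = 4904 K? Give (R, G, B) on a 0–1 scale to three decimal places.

(1.000, 0.887, 0.794)

t = 4904/100 = 49.04; the t ≤ 66 branch applies.
R = 255 by definition for t ≤ 66.
G = 99.47·ln 49.04 − 161.1 = 99.47·3.8926 − 161.1 = 226.101.
B = 138.5·ln(49.04 − 10) − 305.0 = 138.5·ln 39.04 − 305.0 = 138.5·3.6646 − 305.0 = 202.545.
Dividing each by 255: (1.0000, 0.8867, 0.7943) → (1.000, 0.887, 0.794).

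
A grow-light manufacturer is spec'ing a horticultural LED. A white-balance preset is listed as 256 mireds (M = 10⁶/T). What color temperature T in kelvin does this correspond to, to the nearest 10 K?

T = 10⁶ / 256 = 3906.25 K → 3910 K.

3910 K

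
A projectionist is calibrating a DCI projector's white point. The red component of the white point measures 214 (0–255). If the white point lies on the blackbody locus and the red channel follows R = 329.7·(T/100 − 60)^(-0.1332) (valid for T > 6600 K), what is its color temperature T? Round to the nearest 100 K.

8600 K

(t − 60)^(-0.1332) = 214/329.7 = 0.64907.
t − 60 = 0.64907^(1/-0.1332) = 0.64907^(-7.508) = 25.657, so t = 85.657.
T = 100·t = 8566 K → 8600 K to the nearest 100 K.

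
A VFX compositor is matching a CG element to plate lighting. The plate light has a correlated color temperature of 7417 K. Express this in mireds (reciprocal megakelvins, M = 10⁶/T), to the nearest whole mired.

135 mireds

M = 10⁶ / 7417 = 134.825 → 135 mireds.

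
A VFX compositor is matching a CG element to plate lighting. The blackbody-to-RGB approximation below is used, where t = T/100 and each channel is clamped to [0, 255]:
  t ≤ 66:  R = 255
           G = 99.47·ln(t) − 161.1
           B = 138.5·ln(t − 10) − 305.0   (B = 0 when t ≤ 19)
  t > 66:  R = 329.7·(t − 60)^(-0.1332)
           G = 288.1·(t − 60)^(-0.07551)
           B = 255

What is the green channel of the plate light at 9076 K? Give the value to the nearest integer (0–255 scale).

222

t = 9076/100 = 90.76; the t > 66 branch applies.
G = 288.1·(90.76 − 60)^(-0.07551) = 288.1·30.76^(-0.07551) = 288.1·0.77204 = 222.426.
Rounded: 222.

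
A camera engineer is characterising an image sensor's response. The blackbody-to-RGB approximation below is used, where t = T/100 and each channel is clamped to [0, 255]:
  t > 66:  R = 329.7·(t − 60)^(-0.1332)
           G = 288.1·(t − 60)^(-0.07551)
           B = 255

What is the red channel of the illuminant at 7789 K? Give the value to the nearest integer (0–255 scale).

225

t = 7789/100 = 77.89; the t > 66 branch applies.
R = 329.7·(77.89 − 60)^(-0.1332) = 329.7·17.89^(-0.1332) = 329.7·0.68101 = 224.528.
Rounded: 225.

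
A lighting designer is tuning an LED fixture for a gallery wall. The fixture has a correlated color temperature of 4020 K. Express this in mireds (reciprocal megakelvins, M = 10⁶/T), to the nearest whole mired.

M = 10⁶ / 4020 = 248.756 → 249 mireds.

249 mireds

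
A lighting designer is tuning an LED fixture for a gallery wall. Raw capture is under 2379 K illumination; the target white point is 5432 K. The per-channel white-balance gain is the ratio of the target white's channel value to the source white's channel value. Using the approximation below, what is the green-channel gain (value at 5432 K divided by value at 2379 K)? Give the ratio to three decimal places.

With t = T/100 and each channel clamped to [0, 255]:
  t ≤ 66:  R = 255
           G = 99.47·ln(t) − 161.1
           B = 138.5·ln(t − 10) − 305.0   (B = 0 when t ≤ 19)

At 2379 K (t = 23.79):
  G = 99.47·ln 23.79 − 161.1 = 99.47·3.1693 − 161.1 = 154.147.
At 5432 K (t = 54.32):
  G = 99.47·ln 54.32 − 161.1 = 99.47·3.9949 − 161.1 = 236.272.
Gain = 236.272 / 154.147 = 1.5328 → 1.533.

1.533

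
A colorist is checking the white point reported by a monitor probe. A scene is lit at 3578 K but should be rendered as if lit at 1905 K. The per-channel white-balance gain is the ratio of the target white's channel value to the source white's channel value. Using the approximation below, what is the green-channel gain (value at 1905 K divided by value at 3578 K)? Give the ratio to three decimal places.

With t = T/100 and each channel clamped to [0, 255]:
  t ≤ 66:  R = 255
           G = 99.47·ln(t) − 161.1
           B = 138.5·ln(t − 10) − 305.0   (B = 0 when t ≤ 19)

0.678

At 3578 K (t = 35.78):
  G = 99.47·ln 35.78 − 161.1 = 99.47·3.5774 − 161.1 = 194.743.
At 1905 K (t = 19.05):
  G = 99.47·ln 19.05 − 161.1 = 99.47·2.9471 − 161.1 = 132.045.
Gain = 132.045 / 194.743 = 0.6780 → 0.678.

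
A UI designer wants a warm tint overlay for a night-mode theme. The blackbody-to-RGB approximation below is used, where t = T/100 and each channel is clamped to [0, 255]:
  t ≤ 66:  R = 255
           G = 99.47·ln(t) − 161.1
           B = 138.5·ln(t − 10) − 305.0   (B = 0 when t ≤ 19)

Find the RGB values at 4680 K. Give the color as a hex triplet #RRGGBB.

#FFDDC2

t = 4680/100 = 46.8; the t ≤ 66 branch applies.
R = 255 by definition for t ≤ 66.
G = 99.47·ln 46.8 − 161.1 = 99.47·3.8459 − 161.1 = 221.450.
B = 138.5·ln(46.8 − 10) − 305.0 = 138.5·ln 36.8 − 305.0 = 138.5·3.6055 − 305.0 = 194.361.
Rounded: (255, 221, 194).
In hex: #FFDDC2.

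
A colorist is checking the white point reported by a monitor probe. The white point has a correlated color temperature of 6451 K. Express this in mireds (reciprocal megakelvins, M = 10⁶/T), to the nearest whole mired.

155 mireds

M = 10⁶ / 6451 = 155.015 → 155 mireds.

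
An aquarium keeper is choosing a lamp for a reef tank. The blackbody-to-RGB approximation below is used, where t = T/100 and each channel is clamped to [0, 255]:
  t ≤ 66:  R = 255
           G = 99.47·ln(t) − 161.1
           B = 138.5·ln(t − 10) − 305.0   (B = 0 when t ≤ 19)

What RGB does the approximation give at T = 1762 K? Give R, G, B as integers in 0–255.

t = 1762/100 = 17.62; the t ≤ 66 branch applies.
R = 255 by definition for t ≤ 66.
G = 99.47·ln 17.62 − 161.1 = 99.47·2.8690 − 161.1 = 124.283.
t = 17.62 ≤ 19, so B = 0.
Rounded: (255, 124, 0).

R=255, G=124, B=0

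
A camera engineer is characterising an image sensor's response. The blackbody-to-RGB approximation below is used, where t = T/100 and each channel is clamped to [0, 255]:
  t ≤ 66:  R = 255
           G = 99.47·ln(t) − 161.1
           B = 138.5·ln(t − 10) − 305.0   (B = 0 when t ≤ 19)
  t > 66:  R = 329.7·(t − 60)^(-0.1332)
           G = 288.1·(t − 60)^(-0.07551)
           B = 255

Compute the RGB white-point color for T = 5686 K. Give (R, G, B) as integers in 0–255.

(255, 241, 228)

t = 5686/100 = 56.86; the t ≤ 66 branch applies.
R = 255 by definition for t ≤ 66.
G = 99.47·ln 56.86 − 161.1 = 99.47·4.0406 − 161.1 = 240.818.
B = 138.5·ln(56.86 − 10) − 305.0 = 138.5·ln 46.86 − 305.0 = 138.5·3.8472 − 305.0 = 227.832.
Rounded: (255, 241, 228).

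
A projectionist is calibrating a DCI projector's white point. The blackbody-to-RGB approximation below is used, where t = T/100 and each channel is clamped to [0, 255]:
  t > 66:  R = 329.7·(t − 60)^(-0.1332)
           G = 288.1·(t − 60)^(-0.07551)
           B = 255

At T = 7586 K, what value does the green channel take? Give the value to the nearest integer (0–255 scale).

t = 7586/100 = 75.86; the t > 66 branch applies.
G = 288.1·(75.86 − 60)^(-0.07551) = 288.1·15.86^(-0.07551) = 288.1·0.81164 = 233.834.
Rounded: 234.

234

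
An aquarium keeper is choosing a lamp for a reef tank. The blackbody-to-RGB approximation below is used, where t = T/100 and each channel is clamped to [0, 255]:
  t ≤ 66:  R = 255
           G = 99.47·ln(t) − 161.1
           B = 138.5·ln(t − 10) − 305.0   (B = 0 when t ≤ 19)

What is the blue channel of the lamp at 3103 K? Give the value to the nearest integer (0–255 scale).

117

t = 3103/100 = 31.03; the t ≤ 66 branch applies.
B = 138.5·ln(31.03 − 10) − 305.0 = 138.5·ln 21.03 − 305.0 = 138.5·3.0459 − 305.0 = 116.864.
Rounded: 117.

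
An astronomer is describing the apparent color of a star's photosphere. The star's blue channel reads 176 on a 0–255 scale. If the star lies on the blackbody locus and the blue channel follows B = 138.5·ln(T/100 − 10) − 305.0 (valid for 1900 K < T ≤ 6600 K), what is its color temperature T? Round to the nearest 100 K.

ln(t − 10) = (176 + 305.0) / 138.5 = 3.4729.
t − 10 = e^3.4729 = 32.231, so t = 42.231.
T = 100·t = 4223 K → 4200 K to the nearest 100 K.

4200 K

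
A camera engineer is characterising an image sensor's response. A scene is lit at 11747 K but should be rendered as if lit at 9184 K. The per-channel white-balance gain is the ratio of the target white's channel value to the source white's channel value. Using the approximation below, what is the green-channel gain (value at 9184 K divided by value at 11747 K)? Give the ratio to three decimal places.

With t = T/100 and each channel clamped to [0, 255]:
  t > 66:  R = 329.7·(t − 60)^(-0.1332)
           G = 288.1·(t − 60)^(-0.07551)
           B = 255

At 11747 K (t = 117.47):
  G = 288.1·(117.47 − 60)^(-0.07551) = 288.1·57.47^(-0.07551) = 288.1·0.73645 = 212.172.
At 9184 K (t = 91.84):
  G = 288.1·(91.84 − 60)^(-0.07551) = 288.1·31.84^(-0.07551) = 288.1·0.77004 = 221.847.
Gain = 221.847 / 212.172 = 1.0456 → 1.046.

1.046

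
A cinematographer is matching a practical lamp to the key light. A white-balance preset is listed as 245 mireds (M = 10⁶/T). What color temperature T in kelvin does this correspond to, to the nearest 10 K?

T = 10⁶ / 245 = 4081.63 K → 4080 K.

4080 K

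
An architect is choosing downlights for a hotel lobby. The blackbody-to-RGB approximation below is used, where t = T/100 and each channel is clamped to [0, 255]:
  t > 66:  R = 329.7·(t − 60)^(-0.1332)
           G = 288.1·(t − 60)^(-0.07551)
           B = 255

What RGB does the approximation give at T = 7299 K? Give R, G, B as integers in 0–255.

t = 7299/100 = 72.99; the t > 66 branch applies.
R = 329.7·(72.99 − 60)^(-0.1332) = 329.7·12.99^(-0.1332) = 329.7·0.71067 = 234.308.
G = 288.1·(72.99 − 60)^(-0.07551) = 288.1·12.99^(-0.07551) = 288.1·0.82397 = 237.386.
B = 255 by definition for t > 66.
Rounded: (234, 237, 255).

R=234, G=237, B=255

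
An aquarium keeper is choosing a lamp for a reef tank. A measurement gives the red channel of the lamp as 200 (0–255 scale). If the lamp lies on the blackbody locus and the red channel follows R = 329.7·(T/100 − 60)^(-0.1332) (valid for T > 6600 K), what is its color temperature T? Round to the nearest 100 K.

10300 K

(t − 60)^(-0.1332) = 200/329.7 = 0.60661.
t − 60 = 0.60661^(1/-0.1332) = 0.60661^(-7.508) = 42.638, so t = 102.638.
T = 100·t = 10264 K → 10300 K to the nearest 100 K.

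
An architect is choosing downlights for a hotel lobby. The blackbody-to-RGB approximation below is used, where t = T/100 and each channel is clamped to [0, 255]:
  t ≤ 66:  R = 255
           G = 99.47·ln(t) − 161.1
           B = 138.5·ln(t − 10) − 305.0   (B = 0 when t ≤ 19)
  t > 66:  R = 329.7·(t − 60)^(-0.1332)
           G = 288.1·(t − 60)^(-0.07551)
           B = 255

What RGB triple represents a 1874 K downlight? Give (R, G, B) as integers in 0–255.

t = 1874/100 = 18.74; the t ≤ 66 branch applies.
R = 255 by definition for t ≤ 66.
G = 99.47·ln 18.74 − 161.1 = 99.47·2.9307 − 161.1 = 130.413.
t = 18.74 ≤ 19, so B = 0.
Rounded: (255, 130, 0).

(255, 130, 0)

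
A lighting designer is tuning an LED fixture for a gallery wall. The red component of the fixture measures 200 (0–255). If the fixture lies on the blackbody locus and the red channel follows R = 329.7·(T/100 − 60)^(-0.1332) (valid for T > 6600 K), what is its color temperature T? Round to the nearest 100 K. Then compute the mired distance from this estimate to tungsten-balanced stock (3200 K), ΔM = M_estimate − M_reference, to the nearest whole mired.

(t − 60)^(-0.1332) = 200/329.7 = 0.60661.
t − 60 = 0.60661^(1/-0.1332) = 0.60661^(-7.508) = 42.638, so t = 102.638.
T = 100·t = 10264 K → 10300 K to the nearest 100 K.
M_estimate = 10⁶/10300 = 97.09; M_reference = 10⁶/3200 = 312.50.
ΔM = 97.09 − 312.50 = -215.41 → -215 mireds.

-215 mireds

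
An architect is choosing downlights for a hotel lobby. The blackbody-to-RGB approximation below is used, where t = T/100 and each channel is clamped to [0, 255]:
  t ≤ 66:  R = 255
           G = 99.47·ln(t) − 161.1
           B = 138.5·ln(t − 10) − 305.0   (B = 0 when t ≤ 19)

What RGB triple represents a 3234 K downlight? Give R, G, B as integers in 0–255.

t = 3234/100 = 32.34; the t ≤ 66 branch applies.
R = 255 by definition for t ≤ 66.
G = 99.47·ln 32.34 − 161.1 = 99.47·3.4763 − 161.1 = 184.688.
B = 138.5·ln(32.34 − 10) − 305.0 = 138.5·ln 22.34 − 305.0 = 138.5·3.1064 − 305.0 = 125.233.
Rounded: (255, 185, 125).

R=255, G=185, B=125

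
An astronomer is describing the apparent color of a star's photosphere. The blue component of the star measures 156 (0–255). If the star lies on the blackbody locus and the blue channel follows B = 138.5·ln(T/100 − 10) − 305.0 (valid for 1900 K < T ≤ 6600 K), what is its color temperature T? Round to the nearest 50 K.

ln(t − 10) = (156 + 305.0) / 138.5 = 3.3285.
t − 10 = e^3.3285 = 27.897, so t = 37.897.
T = 100·t = 3790 K → 3800 K to the nearest 50 K.

3800 K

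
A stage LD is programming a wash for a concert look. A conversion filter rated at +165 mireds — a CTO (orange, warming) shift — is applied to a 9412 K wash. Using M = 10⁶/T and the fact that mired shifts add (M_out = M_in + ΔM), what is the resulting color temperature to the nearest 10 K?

3690 K

M_in = 10⁶/9412 = 106.25 mireds.
M_out = 106.25 + (+165) = 271.25 mireds.
T_out = 10⁶/271.25 = 3686.7 K → 3690 K.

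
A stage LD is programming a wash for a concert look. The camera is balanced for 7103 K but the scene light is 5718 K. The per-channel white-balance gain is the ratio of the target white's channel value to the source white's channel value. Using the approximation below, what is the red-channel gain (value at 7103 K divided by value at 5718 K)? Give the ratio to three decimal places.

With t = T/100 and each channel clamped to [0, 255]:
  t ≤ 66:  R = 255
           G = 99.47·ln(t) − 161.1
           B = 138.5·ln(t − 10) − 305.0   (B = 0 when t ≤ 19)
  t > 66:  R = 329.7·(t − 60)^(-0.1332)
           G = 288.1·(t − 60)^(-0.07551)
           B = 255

At 5718 K (t = 57.18):
  R = 255 by definition for t ≤ 66.
At 7103 K (t = 71.03):
  R = 329.7·(71.03 − 60)^(-0.1332) = 329.7·11.03^(-0.1332) = 329.7·0.72632 = 239.468.
Gain = 239.468 / 255.000 = 0.9391 → 0.939.

0.939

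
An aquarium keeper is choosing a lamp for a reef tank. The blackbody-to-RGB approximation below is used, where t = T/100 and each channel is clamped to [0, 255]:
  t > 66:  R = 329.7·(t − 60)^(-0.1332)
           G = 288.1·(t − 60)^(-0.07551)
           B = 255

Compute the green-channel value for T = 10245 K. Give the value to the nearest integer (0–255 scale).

217

t = 10245/100 = 102.45; the t > 66 branch applies.
G = 288.1·(102.45 − 60)^(-0.07551) = 288.1·42.45^(-0.07551) = 288.1·0.75349 = 217.081.
Rounded: 217.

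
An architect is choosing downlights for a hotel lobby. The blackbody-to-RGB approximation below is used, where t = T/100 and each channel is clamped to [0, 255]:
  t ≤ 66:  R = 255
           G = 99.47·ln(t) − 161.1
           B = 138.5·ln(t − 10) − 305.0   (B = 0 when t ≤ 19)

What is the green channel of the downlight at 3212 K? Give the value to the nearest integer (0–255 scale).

t = 3212/100 = 32.12; the t ≤ 66 branch applies.
G = 99.47·ln 32.12 − 161.1 = 99.47·3.4695 − 161.1 = 184.009.
Rounded: 184.

184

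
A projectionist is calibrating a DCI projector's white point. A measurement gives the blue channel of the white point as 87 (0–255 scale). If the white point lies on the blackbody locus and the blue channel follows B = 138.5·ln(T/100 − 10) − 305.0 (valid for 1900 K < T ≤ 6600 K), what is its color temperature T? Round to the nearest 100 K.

2700 K

ln(t − 10) = (87 + 305.0) / 138.5 = 2.8303.
t − 10 = e^2.8303 = 16.951, so t = 26.951.
T = 100·t = 2695 K → 2700 K to the nearest 100 K.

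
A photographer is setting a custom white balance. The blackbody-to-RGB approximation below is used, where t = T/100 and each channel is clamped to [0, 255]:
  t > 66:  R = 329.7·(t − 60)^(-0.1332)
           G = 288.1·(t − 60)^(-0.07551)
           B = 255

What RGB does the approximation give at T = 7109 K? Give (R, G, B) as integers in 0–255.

t = 7109/100 = 71.09; the t > 66 branch applies.
R = 329.7·(71.09 − 60)^(-0.1332) = 329.7·11.09^(-0.1332) = 329.7·0.72580 = 239.295.
G = 288.1·(71.09 − 60)^(-0.07551) = 288.1·11.09^(-0.07551) = 288.1·0.83387 = 240.237.
B = 255 by definition for t > 66.
Rounded: (239, 240, 255).

(239, 240, 255)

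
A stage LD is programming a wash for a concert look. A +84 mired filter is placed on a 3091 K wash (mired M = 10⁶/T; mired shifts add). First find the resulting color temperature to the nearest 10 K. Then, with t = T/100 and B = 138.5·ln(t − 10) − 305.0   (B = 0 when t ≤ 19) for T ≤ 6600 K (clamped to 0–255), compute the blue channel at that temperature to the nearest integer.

65

M_in = 10⁶/3091 = 323.52; M_out = 323.52 + (+84) = 407.52.
T_out = 10⁶/407.52 = 2453.9 K → 2450 K; t = 24.5.
B = 138.5·ln(24.5 − 10) − 305.0 = 138.5·ln 14.5 − 305.0 = 138.5·2.6741 − 305.0 = 65.370.
Rounded: 65.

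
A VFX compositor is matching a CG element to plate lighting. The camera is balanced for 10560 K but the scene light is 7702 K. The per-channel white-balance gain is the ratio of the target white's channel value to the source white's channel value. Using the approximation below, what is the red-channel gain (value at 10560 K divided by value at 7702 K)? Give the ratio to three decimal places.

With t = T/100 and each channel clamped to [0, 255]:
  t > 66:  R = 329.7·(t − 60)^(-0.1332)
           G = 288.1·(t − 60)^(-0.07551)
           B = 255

0.877

At 7702 K (t = 77.02):
  R = 329.7·(77.02 − 60)^(-0.1332) = 329.7·17.02^(-0.1332) = 329.7·0.68555 = 226.024.
At 10560 K (t = 105.6):
  R = 329.7·(105.6 − 60)^(-0.1332) = 329.7·45.6^(-0.1332) = 329.7·0.60121 = 198.219.
Gain = 198.219 / 226.024 = 0.8770 → 0.877.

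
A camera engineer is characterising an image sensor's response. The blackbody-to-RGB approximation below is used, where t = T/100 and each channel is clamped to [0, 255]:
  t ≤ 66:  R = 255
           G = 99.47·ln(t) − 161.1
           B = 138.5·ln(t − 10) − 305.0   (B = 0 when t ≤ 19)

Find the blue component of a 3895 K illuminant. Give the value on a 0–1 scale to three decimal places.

t = 3895/100 = 38.95; the t ≤ 66 branch applies.
B = 138.5·ln(38.95 − 10) − 305.0 = 138.5·ln 28.95 − 305.0 = 138.5·3.3656 − 305.0 = 161.131.
On a 0–1 scale: 161.131/255 = 0.6319 → 0.632.

0.632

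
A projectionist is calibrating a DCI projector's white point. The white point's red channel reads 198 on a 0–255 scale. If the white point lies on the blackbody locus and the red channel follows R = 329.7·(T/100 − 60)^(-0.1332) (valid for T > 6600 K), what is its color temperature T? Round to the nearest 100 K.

(t − 60)^(-0.1332) = 198/329.7 = 0.60055.
t − 60 = 0.60055^(1/-0.1332) = 0.60055^(-7.508) = 45.980, so t = 105.980.
T = 100·t = 10598 K → 10600 K to the nearest 100 K.

10600 K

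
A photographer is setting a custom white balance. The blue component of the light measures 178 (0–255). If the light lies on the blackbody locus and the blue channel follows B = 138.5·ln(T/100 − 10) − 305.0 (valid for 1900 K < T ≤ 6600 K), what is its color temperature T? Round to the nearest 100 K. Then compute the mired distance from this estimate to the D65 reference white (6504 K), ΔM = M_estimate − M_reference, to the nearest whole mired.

+79 mireds

ln(t − 10) = (178 + 305.0) / 138.5 = 3.4874.
t − 10 = e^3.4874 = 32.700, so t = 42.700.
T = 100·t = 4270 K → 4300 K to the nearest 100 K.
M_estimate = 10⁶/4300 = 232.56; M_reference = 10⁶/6504 = 153.75.
ΔM = 232.56 − 153.75 = 78.81 → +79 mireds.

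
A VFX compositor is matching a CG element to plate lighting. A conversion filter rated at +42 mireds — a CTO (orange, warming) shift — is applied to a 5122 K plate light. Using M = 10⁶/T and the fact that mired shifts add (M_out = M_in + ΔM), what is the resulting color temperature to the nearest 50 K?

M_in = 10⁶/5122 = 195.24 mireds.
M_out = 195.24 + (+42) = 237.24 mireds.
T_out = 10⁶/237.24 = 4215.2 K → 4200 K.

4200 K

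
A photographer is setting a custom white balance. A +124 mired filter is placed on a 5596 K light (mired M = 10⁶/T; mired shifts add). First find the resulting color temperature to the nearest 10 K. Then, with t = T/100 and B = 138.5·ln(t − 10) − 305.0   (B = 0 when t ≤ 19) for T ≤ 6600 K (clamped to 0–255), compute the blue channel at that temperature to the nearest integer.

129

M_in = 10⁶/5596 = 178.70; M_out = 178.70 + (+124) = 302.70.
T_out = 10⁶/302.70 = 3303.6 K → 3300 K; t = 33.
B = 138.5·ln(33 − 10) − 305.0 = 138.5·ln 23 − 305.0 = 138.5·3.1355 − 305.0 = 129.266.
Rounded: 129.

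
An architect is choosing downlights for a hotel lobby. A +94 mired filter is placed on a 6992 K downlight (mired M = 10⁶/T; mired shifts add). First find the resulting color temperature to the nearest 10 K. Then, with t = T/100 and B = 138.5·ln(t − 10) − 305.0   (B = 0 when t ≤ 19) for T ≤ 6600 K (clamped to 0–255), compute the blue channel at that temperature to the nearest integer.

176

M_in = 10⁶/6992 = 143.02; M_out = 143.02 + (+94) = 237.02.
T_out = 10⁶/237.02 = 4219.0 K → 4220 K; t = 42.2.
B = 138.5·ln(42.2 − 10) − 305.0 = 138.5·ln 32.2 − 305.0 = 138.5·3.4720 − 305.0 = 175.867.
Rounded: 176.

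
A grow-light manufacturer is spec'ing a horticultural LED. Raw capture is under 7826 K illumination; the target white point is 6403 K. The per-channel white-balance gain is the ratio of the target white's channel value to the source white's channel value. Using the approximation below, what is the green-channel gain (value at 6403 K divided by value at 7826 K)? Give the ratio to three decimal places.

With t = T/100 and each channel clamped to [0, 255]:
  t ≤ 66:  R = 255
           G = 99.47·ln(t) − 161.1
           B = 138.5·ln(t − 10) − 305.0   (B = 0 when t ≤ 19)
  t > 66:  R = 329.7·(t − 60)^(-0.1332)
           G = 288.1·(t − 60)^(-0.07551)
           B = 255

1.092

At 7826 K (t = 78.26):
  G = 288.1·(78.26 − 60)^(-0.07551) = 288.1·18.26^(-0.07551) = 288.1·0.80305 = 231.359.
At 6403 K (t = 64.03):
  G = 99.47·ln 64.03 − 161.1 = 99.47·4.1594 − 161.1 = 252.631.
Gain = 252.631 / 231.359 = 1.0919 → 1.092.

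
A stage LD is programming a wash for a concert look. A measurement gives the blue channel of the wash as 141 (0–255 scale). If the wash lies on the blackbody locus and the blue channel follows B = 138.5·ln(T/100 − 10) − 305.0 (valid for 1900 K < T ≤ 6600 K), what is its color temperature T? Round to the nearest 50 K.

3500 K

ln(t − 10) = (141 + 305.0) / 138.5 = 3.2202.
t − 10 = e^3.2202 = 25.034, so t = 35.034.
T = 100·t = 3503 K → 3500 K to the nearest 50 K.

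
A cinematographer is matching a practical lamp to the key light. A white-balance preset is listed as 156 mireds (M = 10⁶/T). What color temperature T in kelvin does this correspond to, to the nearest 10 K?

6410 K

T = 10⁶ / 156 = 6410.26 K → 6410 K.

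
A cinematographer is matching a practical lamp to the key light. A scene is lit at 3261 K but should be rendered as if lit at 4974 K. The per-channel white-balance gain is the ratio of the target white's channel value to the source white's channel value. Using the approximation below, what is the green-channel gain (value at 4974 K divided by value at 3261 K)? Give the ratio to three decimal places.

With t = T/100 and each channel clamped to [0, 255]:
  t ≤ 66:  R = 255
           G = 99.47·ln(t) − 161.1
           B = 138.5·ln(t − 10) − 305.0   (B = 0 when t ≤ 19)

At 3261 K (t = 32.61):
  G = 99.47·ln 32.61 − 161.1 = 99.47·3.4846 − 161.1 = 185.515.
At 4974 K (t = 49.74):
  G = 99.47·ln 49.74 − 161.1 = 99.47·3.9068 − 161.1 = 227.510.
Gain = 227.510 / 185.515 = 1.2264 → 1.226.

1.226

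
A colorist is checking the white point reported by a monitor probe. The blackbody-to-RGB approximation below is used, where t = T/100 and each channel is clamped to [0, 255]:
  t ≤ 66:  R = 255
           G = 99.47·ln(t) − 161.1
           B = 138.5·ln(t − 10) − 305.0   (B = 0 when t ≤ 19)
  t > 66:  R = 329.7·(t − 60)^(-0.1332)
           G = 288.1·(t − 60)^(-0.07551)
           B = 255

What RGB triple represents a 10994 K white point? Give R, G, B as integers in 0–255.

t = 10994/100 = 109.94; the t > 66 branch applies.
R = 329.7·(109.94 − 60)^(-0.1332) = 329.7·49.94^(-0.1332) = 329.7·0.59397 = 195.833.
G = 288.1·(109.94 − 60)^(-0.07551) = 288.1·49.94^(-0.07551) = 288.1·0.74430 = 214.434.
B = 255 by definition for t > 66.
Rounded: (196, 214, 255).

R=196, G=214, B=255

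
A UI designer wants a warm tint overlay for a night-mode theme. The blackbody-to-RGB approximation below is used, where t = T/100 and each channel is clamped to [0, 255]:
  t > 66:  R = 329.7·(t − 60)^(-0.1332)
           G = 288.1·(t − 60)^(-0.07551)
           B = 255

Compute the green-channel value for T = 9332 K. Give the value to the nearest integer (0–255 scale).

221

t = 9332/100 = 93.32; the t > 66 branch applies.
G = 288.1·(93.32 − 60)^(-0.07551) = 288.1·33.32^(-0.07551) = 288.1·0.76740 = 221.087.
Rounded: 221.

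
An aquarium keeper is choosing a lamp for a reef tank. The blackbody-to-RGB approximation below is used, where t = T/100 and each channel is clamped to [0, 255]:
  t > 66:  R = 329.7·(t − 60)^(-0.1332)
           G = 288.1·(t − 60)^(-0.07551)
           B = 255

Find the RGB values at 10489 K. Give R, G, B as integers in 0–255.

R=199, G=216, B=255

t = 10489/100 = 104.89; the t > 66 branch applies.
R = 329.7·(104.89 − 60)^(-0.1332) = 329.7·44.89^(-0.1332) = 329.7·0.60247 = 198.634.
G = 288.1·(104.89 − 60)^(-0.07551) = 288.1·44.89^(-0.07551) = 288.1·0.75032 = 216.167.
B = 255 by definition for t > 66.
Rounded: (199, 216, 255).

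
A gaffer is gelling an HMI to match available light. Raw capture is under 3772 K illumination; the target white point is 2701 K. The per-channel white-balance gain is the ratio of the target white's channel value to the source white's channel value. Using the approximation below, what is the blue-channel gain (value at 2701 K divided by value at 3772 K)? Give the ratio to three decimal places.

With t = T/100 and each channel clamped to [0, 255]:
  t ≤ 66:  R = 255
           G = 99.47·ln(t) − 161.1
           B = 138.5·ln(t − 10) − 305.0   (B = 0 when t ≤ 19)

At 3772 K (t = 37.72):
  B = 138.5·ln(37.72 − 10) − 305.0 = 138.5·ln 27.72 − 305.0 = 138.5·3.3222 − 305.0 = 155.118.
At 2701 K (t = 27.01):
  B = 138.5·ln(27.01 − 10) − 305.0 = 138.5·ln 17.01 − 305.0 = 138.5·2.8338 − 305.0 = 87.481.
Gain = 87.481 / 155.118 = 0.5640 → 0.564.

0.564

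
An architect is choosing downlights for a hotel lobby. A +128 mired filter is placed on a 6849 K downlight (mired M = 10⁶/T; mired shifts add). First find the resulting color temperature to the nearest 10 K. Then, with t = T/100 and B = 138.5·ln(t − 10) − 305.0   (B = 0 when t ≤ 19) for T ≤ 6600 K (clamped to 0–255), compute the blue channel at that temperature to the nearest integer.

M_in = 10⁶/6849 = 146.01; M_out = 146.01 + (+128) = 274.01.
T_out = 10⁶/274.01 = 3649.5 K → 3650 K; t = 36.5.
B = 138.5·ln(36.5 − 10) − 305.0 = 138.5·ln 26.5 − 305.0 = 138.5·3.2771 − 305.0 = 148.885.
Rounded: 149.

149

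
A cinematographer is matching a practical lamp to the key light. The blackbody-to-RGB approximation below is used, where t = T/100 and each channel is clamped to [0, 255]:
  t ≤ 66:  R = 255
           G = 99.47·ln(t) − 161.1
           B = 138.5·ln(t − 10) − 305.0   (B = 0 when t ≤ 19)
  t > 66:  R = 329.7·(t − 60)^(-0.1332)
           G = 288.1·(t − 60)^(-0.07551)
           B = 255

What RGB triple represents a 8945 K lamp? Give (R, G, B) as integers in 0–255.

t = 8945/100 = 89.45; the t > 66 branch applies.
R = 329.7·(89.45 − 60)^(-0.1332) = 329.7·29.45^(-0.1332) = 329.7·0.63726 = 210.105.
G = 288.1·(89.45 − 60)^(-0.07551) = 288.1·29.45^(-0.07551) = 288.1·0.77459 = 223.158.
B = 255 by definition for t > 66.
Rounded: (210, 223, 255).

(210, 223, 255)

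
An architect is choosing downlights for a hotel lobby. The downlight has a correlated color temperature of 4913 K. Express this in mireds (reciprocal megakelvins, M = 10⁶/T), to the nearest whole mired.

M = 10⁶ / 4913 = 203.542 → 204 mireds.

204 mireds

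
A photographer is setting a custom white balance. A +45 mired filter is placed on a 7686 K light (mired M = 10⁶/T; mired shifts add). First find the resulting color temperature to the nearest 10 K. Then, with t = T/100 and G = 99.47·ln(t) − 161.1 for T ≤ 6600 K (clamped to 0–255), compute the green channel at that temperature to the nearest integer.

M_in = 10⁶/7686 = 130.11; M_out = 130.11 + (+45) = 175.11.
T_out = 10⁶/175.11 = 5710.8 K → 5710 K; t = 57.1.
G = 99.47·ln 57.1 − 161.1 = 99.47·4.0448 − 161.1 = 241.237.
Rounded: 241.

241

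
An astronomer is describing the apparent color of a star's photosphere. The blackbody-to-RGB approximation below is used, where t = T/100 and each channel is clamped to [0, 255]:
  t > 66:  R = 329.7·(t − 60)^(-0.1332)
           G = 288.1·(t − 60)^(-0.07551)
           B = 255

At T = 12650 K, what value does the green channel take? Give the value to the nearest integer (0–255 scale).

t = 12650/100 = 126.5; the t > 66 branch applies.
G = 288.1·(126.5 − 60)^(-0.07551) = 288.1·66.5^(-0.07551) = 288.1·0.72838 = 209.847.
Rounded: 210.

210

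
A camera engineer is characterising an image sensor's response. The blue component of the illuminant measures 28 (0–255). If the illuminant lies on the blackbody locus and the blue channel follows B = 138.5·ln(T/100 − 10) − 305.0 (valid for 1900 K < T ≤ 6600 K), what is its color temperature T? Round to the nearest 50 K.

ln(t − 10) = (28 + 305.0) / 138.5 = 2.4043.
t − 10 = e^2.4043 = 11.071, so t = 21.071.
T = 100·t = 2107 K → 2100 K to the nearest 50 K.

2100 K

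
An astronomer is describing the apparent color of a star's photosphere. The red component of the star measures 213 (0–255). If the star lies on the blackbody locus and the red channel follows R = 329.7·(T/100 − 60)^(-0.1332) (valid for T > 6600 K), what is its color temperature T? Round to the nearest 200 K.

(t − 60)^(-0.1332) = 213/329.7 = 0.64604.
t − 60 = 0.64604^(1/-0.1332) = 0.64604^(-7.508) = 26.575, so t = 86.575.
T = 100·t = 8657 K → 8600 K to the nearest 200 K.

8600 K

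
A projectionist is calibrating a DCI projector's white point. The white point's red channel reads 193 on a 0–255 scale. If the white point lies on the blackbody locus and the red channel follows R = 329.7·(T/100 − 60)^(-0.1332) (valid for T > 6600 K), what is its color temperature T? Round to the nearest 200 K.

11600 K

(t − 60)^(-0.1332) = 193/329.7 = 0.58538.
t − 60 = 0.58538^(1/-0.1332) = 0.58538^(-7.508) = 55.713, so t = 115.713.
T = 100·t = 11571 K → 11600 K to the nearest 200 K.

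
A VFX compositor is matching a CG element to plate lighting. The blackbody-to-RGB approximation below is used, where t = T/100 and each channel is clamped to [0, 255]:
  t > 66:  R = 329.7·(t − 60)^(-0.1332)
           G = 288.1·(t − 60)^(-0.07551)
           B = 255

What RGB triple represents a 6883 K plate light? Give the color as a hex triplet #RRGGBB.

#F7F4FF

t = 6883/100 = 68.83; the t > 66 branch applies.
R = 329.7·(68.83 − 60)^(-0.1332) = 329.7·8.83^(-0.1332) = 329.7·0.74817 = 246.670.
G = 288.1·(68.83 − 60)^(-0.07551) = 288.1·8.83^(-0.07551) = 288.1·0.84834 = 244.407.
B = 255 by definition for t > 66.
Rounded: (247, 244, 255).
In hex: #F7F4FF.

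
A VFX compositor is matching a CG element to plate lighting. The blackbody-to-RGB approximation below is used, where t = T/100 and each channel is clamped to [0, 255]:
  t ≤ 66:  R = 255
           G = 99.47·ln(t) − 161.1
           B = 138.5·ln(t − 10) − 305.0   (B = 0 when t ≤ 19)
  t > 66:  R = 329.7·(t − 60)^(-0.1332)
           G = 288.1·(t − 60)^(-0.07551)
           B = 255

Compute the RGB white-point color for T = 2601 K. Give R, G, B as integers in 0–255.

R=255, G=163, B=79

t = 2601/100 = 26.01; the t ≤ 66 branch applies.
R = 255 by definition for t ≤ 66.
G = 99.47·ln 26.01 − 161.1 = 99.47·3.2585 − 161.1 = 163.021.
B = 138.5·ln(26.01 − 10) − 305.0 = 138.5·ln 16.01 − 305.0 = 138.5·2.7732 − 305.0 = 79.090.
Rounded: (255, 163, 79).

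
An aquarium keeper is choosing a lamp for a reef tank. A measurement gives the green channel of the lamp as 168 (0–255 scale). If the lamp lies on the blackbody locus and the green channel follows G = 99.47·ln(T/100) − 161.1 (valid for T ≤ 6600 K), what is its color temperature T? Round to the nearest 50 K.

2750 K

ln t = (168 + 161.1) / 99.47 = 3.3085.
t = e^3.3085 = 27.345.
T = 100·t = 2735 K → 2750 K to the nearest 50 K.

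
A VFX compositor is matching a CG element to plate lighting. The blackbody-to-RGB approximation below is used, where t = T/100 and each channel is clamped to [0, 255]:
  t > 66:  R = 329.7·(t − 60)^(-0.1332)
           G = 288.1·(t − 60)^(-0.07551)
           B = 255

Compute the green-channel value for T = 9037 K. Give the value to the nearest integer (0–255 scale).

t = 9037/100 = 90.37; the t > 66 branch applies.
G = 288.1·(90.37 − 60)^(-0.07551) = 288.1·30.37^(-0.07551) = 288.1·0.77279 = 222.640.
Rounded: 223.

223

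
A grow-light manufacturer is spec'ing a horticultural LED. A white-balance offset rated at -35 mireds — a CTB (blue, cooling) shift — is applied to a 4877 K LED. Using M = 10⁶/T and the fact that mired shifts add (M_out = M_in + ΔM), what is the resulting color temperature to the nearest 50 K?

M_in = 10⁶/4877 = 205.04 mireds.
M_out = 205.04 + (-35) = 170.04 mireds.
T_out = 10⁶/170.04 = 5880.8 K → 5900 K.

5900 K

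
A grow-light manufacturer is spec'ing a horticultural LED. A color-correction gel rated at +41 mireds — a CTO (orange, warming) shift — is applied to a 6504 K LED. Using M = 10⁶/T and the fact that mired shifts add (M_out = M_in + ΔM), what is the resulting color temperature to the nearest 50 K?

M_in = 10⁶/6504 = 153.75 mireds.
M_out = 153.75 + (+41) = 194.75 mireds.
T_out = 10⁶/194.75 = 5134.7 K → 5150 K.

5150 K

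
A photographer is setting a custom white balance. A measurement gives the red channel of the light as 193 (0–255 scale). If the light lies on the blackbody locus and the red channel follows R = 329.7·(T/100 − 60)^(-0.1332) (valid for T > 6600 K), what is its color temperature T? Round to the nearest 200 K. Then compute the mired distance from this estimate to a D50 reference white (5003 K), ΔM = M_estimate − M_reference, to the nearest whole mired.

(t − 60)^(-0.1332) = 193/329.7 = 0.58538.
t − 60 = 0.58538^(1/-0.1332) = 0.58538^(-7.508) = 55.713, so t = 115.713.
T = 100·t = 11571 K → 11600 K to the nearest 200 K.
M_estimate = 10⁶/11600 = 86.21; M_reference = 10⁶/5003 = 199.88.
ΔM = 86.21 − 199.88 = -113.67 → -114 mireds.

-114 mireds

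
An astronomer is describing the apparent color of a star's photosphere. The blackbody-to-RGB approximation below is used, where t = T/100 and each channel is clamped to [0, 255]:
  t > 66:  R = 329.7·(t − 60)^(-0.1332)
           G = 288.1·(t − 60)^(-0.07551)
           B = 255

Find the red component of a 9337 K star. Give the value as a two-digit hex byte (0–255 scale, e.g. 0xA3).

0xCF

t = 9337/100 = 93.37; the t > 66 branch applies.
R = 329.7·(93.37 − 60)^(-0.1332) = 329.7·33.37^(-0.1332) = 329.7·0.62674 = 206.637.
Rounded: 207; in hex, 0xCF.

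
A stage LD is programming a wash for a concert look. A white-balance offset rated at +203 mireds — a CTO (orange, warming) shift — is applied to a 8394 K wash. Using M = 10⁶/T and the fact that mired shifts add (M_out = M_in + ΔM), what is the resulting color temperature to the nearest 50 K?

M_in = 10⁶/8394 = 119.13 mireds.
M_out = 119.13 + (+203) = 322.13 mireds.
T_out = 10⁶/322.13 = 3104.3 K → 3100 K.

3100 K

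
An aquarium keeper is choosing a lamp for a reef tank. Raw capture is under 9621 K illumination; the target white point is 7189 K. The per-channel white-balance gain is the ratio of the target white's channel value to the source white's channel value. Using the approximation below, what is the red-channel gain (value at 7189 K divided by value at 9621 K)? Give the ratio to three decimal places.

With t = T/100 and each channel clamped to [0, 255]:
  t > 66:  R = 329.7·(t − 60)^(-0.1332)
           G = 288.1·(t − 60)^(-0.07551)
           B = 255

1.160

At 9621 K (t = 96.21):
  R = 329.7·(96.21 − 60)^(-0.1332) = 329.7·36.21^(-0.1332) = 329.7·0.61996 = 204.401.
At 7189 K (t = 71.89):
  R = 329.7·(71.89 − 60)^(-0.1332) = 329.7·11.89^(-0.1332) = 329.7·0.71909 = 237.085.
Gain = 237.085 / 204.401 = 1.1599 → 1.160.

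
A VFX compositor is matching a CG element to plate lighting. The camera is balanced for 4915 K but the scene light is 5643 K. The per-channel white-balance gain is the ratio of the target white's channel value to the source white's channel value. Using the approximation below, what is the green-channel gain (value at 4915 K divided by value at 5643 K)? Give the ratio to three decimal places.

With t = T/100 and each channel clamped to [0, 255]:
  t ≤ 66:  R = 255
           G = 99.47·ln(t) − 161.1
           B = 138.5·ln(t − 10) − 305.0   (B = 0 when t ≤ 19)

At 5643 K (t = 56.43):
  G = 99.47·ln 56.43 − 161.1 = 99.47·4.0330 − 161.1 = 240.063.
At 4915 K (t = 49.15):
  G = 99.47·ln 49.15 − 161.1 = 99.47·3.8949 − 161.1 = 226.323.
Gain = 226.323 / 240.063 = 0.9428 → 0.943.

0.943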